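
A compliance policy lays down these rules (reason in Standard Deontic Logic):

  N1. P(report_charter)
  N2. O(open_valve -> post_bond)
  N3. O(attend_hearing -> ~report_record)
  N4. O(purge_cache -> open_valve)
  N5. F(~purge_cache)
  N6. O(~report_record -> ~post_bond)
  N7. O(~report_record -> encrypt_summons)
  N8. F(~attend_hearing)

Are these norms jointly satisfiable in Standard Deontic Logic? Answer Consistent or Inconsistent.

Inconsistent

F(~purge_cache) at premise 5 means O(purge_cache).
Premise 4 is O(purge_cache -> open_valve); since O(purge_cache), deontic closure gives O(open_valve).
Premise 2 is O(open_valve -> post_bond); since O(open_valve), deontic closure gives O(post_bond).
The contrapositive of premise 6 (O(~report_record -> ~post_bond)) is O(post_bond -> report_record), and O(post_bond) is already established, so O(report_record).
Premise 3 is O(attend_hearing -> ~report_record); contrapositively O(report_record -> ~attend_hearing). Since O(report_record) holds, K gives O(~attend_hearing).
However, F(~attend_hearing) at premise 8 amounts to O(attend_hearing).
We now have both O(~attend_hearing) and O(attend_hearing) — attend_hearing is simultaneously obligatory and forbidden, violating the D-axiom.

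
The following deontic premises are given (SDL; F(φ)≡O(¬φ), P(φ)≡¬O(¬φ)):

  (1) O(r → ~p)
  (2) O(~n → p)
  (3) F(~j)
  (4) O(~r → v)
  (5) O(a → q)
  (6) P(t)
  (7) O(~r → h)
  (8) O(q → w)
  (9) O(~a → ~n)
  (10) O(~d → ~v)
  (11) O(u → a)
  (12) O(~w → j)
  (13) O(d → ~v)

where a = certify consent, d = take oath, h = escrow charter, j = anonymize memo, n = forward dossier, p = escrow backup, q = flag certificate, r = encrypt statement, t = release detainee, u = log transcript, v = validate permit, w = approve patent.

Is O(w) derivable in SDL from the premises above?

By case analysis on d: premise 13 gives O(d → ~v) and premise 10 gives O(~d → ~v), so O(~v) either way.
The contrapositive of premise 4 (O(~r → v)) is O(~v → r), and O(~v) is already established, so O(r).
Applying K to premise 1 (O(r → ~p)) and O(r) yields O(~p).
Premise 2 is O(~n → p); contrapositively O(~p → n). Since O(~p) holds, K gives O(n).
The contrapositive of premise 9 (O(~a → ~n)) is O(n → a), and O(n) is already established, so O(a).
Applying K to premise 5 (O(a → q)) and O(a) yields O(q).
Premise 8 is O(q → w); since O(q), deontic closure gives O(w).
Premises 3, 6, 7, 11, 12 do not contribute to this derivation.
So O(w) follows.

Yes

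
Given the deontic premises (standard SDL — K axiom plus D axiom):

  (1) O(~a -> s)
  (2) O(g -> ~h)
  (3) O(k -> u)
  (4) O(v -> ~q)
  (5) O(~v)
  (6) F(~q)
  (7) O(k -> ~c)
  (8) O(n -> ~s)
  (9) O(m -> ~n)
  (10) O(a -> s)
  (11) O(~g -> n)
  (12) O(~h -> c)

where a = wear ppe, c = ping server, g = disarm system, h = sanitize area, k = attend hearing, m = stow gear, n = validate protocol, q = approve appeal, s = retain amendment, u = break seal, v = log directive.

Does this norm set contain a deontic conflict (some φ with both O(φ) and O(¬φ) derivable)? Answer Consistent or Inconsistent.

Premise 4 is O(v -> ~q), but O(v) is not derivable from the premises, so it does not yield O(~q).
So O(~q) is not derivable, and the apparent clash with O(q) does not arise.
A world satisfying every obligation exists (e.g. a=false, c=true, g=true, h=false, k=false, m=false, n=false, q=true, s=true, u=false, v=false); no atom is both obligatory and forbidden, so the set is consistent.

Consistent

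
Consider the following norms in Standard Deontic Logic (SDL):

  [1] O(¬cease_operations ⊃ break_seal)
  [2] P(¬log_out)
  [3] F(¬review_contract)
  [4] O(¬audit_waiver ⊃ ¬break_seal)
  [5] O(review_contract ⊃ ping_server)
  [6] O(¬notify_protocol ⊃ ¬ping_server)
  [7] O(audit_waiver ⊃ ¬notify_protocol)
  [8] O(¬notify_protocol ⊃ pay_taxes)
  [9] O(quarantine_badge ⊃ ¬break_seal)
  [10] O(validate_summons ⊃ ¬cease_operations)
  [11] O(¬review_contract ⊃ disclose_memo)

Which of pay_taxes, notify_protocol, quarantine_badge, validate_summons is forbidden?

F(¬review_contract) at premise 3 means O(review_contract).
From O(review_contract) and premise 5, O(review_contract ⊃ ping_server), we obtain O(ping_server).
Premise 6, O(¬notify_protocol ⊃ ¬ping_server), contraposes to O(ping_server ⊃ notify_protocol); with O(ping_server) we get O(notify_protocol).
Premise 7 is O(audit_waiver ⊃ ¬notify_protocol); contrapositively O(notify_protocol ⊃ ¬audit_waiver). Since O(notify_protocol) holds, K gives O(¬audit_waiver).
With premise 4, O(¬audit_waiver ⊃ ¬break_seal), the K-axiom yields O(¬break_seal).
The contrapositive of premise 1 (O(¬cease_operations ⊃ break_seal)) is O(¬break_seal ⊃ cease_operations), and O(¬break_seal) is already established, so O(cease_operations).
Premise 10, O(validate_summons ⊃ ¬cease_operations), contraposes to O(cease_operations ⊃ ¬validate_summons); with O(cease_operations) we get O(¬validate_summons).
So O(¬validate_summons) holds, i.e. validate_summons is forbidden. None of the other listed options is forbidden under the premises.

validate_summons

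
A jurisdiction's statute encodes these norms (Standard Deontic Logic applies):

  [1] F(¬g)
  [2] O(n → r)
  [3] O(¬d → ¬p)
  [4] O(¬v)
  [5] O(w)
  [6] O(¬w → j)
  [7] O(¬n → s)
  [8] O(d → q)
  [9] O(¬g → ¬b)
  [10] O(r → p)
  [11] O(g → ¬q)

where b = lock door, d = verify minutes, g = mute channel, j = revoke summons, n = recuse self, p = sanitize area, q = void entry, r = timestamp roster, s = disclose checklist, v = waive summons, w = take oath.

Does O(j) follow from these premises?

No

Premise 6 is O(¬w → j), but O(¬w) is not derivable from the premises, so it does not yield O(j).
No other premise forces O(j). An ideal world satisfying every premise can still have j false, so O(j) is not derivable.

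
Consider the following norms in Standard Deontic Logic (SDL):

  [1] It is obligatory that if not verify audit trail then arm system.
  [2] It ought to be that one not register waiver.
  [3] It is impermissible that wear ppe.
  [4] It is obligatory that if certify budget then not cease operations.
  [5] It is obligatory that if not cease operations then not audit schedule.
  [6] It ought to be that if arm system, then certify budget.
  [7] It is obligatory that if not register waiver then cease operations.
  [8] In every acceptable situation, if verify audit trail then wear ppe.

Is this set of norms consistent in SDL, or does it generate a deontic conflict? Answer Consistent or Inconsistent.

Premise 2 gives O(¬register_waiver).
From O(¬register_waiver) and premise 7, O(¬register_waiver → cease_operations), we obtain O(cease_operations).
Premise 4, O(certify_budget → ¬cease_operations), contraposes to O(cease_operations → ¬certify_budget); with O(cease_operations) we get O(¬certify_budget).
The contrapositive of premise 6 (O(arm_system → certify_budget)) is O(¬certify_budget → ¬arm_system), and O(¬certify_budget) is already established, so O(¬arm_system).
Premise 1, O(¬verify_audit_trail → arm_system), contraposes to O(¬arm_system → verify_audit_trail); with O(¬arm_system) we get O(verify_audit_trail).
Applying K to premise 8 (O(verify_audit_trail → wear_ppe)) and O(verify_audit_trail) yields O(wear_ppe).
However, F(wear_ppe) at premise 3 amounts to O(¬wear_ppe).
We now have both O(wear_ppe) and O(¬wear_ppe) — wear_ppe is simultaneously obligatory and forbidden, violating the D-axiom.

Inconsistent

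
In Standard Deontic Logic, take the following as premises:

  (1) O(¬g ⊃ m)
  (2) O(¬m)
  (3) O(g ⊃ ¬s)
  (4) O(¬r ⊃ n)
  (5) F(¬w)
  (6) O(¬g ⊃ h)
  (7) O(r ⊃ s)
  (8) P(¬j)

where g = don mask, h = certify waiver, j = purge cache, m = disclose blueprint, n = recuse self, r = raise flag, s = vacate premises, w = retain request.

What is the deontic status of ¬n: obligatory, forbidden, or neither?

Forbidden

Premise 2 states O(¬m) outright.
Premise 1, O(¬g ⊃ m), contraposes to O(¬m ⊃ g); with O(¬m) we get O(g).
From O(g) and premise 3, O(g ⊃ ¬s), we obtain O(¬s).
Premise 7, O(r ⊃ s), contraposes to O(¬s ⊃ ¬r); with O(¬s) we get O(¬r).
With premise 4, O(¬r ⊃ n), the K-axiom yields O(n).
Premises 5, 6, 8 do not contribute to this derivation.
Thus O(n), which is F(¬n): ¬n is forbidden.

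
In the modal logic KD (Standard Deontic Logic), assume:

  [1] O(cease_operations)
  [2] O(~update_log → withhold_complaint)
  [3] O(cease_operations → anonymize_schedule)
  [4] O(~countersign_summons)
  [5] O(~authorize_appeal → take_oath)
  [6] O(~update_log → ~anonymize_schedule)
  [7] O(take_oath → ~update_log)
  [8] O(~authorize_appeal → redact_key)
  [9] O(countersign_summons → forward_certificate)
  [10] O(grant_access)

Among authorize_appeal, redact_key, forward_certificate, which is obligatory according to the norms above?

Premise 1 gives O(cease_operations).
From O(cease_operations) and premise 3, O(cease_operations → anonymize_schedule), we obtain O(anonymize_schedule).
Premise 6, O(~update_log → ~anonymize_schedule), contraposes to O(anonymize_schedule → update_log); with O(anonymize_schedule) we get O(update_log).
Premise 7 is O(take_oath → ~update_log); contrapositively O(update_log → ~take_oath). Since O(update_log) holds, K gives O(~take_oath).
Premise 5, O(~authorize_appeal → take_oath), contraposes to O(~take_oath → authorize_appeal); with O(~take_oath) we get O(authorize_appeal).
So O(authorize_appeal) holds — authorize_appeal is obligatory. None of the other listed options is made obligatory by any chain of premises.

authorize_appeal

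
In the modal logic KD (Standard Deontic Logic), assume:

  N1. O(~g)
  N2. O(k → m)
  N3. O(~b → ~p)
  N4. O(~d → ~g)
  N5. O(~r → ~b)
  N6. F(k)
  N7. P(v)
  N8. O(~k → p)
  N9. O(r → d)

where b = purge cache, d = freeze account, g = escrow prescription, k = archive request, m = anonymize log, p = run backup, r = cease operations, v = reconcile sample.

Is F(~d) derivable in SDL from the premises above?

Premise 6, F(k), is equivalent to O(~k).
From O(~k) and premise 8, O(~k → p), we obtain O(p).
Premise 3 is O(~b → ~p); contrapositively O(p → b). Since O(p) holds, K gives O(b).
Premise 5 is O(~r → ~b); contrapositively O(b → r). Since O(b) holds, K gives O(r).
Applying K to premise 9 (O(r → d)) and O(r) yields O(d).
Premises 1, 2, 4, 7 do not contribute to this derivation.
So O(d) holds, i.e. F(~d). The claim follows.

Yes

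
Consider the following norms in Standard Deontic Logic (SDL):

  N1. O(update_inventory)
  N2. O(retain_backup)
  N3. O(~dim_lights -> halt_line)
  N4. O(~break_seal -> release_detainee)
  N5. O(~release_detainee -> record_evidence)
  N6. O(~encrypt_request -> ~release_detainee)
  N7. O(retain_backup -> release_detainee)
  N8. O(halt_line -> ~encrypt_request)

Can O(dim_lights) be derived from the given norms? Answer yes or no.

Premise 2 gives O(retain_backup).
With premise 7, O(retain_backup -> release_detainee), the K-axiom yields O(release_detainee).
Premise 6 is O(~encrypt_request -> ~release_detainee); contrapositively O(release_detainee -> encrypt_request). Since O(release_detainee) holds, K gives O(encrypt_request).
Premise 8, O(halt_line -> ~encrypt_request), contraposes to O(encrypt_request -> ~halt_line); with O(encrypt_request) we get O(~halt_line).
Premise 3, O(~dim_lights -> halt_line), contraposes to O(~halt_line -> dim_lights); with O(~halt_line) we get O(dim_lights).
Premises 1, 4, 5 do not contribute to this derivation.
So O(dim_lights) follows.

Yes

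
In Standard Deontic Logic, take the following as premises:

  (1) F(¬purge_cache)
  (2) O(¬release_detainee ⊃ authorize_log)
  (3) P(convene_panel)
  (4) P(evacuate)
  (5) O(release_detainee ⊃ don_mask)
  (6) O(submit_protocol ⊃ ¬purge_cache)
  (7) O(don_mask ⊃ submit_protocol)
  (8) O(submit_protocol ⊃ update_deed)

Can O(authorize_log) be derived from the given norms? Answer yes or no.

Premise 1, F(¬purge_cache), is equivalent to O(purge_cache).
The contrapositive of premise 6 (O(submit_protocol ⊃ ¬purge_cache)) is O(purge_cache ⊃ ¬submit_protocol), and O(purge_cache) is already established, so O(¬submit_protocol).
Premise 7 is O(don_mask ⊃ submit_protocol); contrapositively O(¬submit_protocol ⊃ ¬don_mask). Since O(¬submit_protocol) holds, K gives O(¬don_mask).
Premise 5 is O(release_detainee ⊃ don_mask); contrapositively O(¬don_mask ⊃ ¬release_detainee). Since O(¬don_mask) holds, K gives O(¬release_detainee).
From O(¬release_detainee) and premise 2, O(¬release_detainee ⊃ authorize_log), we obtain O(authorize_log).
Premises 3, 4, 8 do not contribute to this derivation.
So O(authorize_log) follows.

Yes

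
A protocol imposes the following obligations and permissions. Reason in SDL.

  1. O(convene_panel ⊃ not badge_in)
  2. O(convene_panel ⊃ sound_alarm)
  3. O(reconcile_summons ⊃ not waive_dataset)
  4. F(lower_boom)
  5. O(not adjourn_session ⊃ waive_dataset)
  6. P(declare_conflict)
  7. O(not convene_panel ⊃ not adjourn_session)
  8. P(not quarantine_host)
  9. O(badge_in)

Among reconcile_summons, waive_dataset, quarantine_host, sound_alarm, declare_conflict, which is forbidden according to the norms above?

Premise 9 gives O(badge_in).
Premise 1 is O(convene_panel ⊃ not badge_in); contrapositively O(badge_in ⊃ not convene_panel). Since O(badge_in) holds, K gives O(not convene_panel).
Premise 7 is O(not convene_panel ⊃ not adjourn_session); since O(not convene_panel), deontic closure gives O(not adjourn_session).
Applying K to premise 5 (O(not adjourn_session ⊃ waive_dataset)) and O(not adjourn_session) yields O(waive_dataset).
Premise 3 is O(reconcile_summons ⊃ not waive_dataset); contrapositively O(waive_dataset ⊃ not reconcile_summons). Since O(waive_dataset) holds, K gives O(not reconcile_summons).
So O(not reconcile_summons) holds, i.e. reconcile_summons is forbidden. None of the other listed options is forbidden under the premises.

reconcile_summons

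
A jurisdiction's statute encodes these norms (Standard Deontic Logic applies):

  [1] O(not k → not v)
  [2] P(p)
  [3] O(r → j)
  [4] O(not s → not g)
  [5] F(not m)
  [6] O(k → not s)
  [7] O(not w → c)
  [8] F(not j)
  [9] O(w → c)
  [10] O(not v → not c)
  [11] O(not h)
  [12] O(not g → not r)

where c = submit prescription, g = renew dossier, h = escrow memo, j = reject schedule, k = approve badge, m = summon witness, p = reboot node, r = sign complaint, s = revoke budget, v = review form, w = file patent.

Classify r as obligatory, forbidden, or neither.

Forbidden

By case analysis on w: premise 9 gives O(w → c) and premise 7 gives O(not w → c), so O(c) either way.
Premise 10 is O(not v → not c); contrapositively O(c → v). Since O(c) holds, K gives O(v).
Premise 1, O(not k → not v), contraposes to O(v → k); with O(v) we get O(k).
From O(k) and premise 6, O(k → not s), we obtain O(not s).
Applying K to premise 4 (O(not s → not g)) and O(not s) yields O(not g).
Applying K to premise 12 (O(not g → not r)) and O(not g) yields O(not r).
Premises 2, 3, 5, 8, 11 do not contribute to this derivation.
Thus O(not r), which is F(r): r is forbidden.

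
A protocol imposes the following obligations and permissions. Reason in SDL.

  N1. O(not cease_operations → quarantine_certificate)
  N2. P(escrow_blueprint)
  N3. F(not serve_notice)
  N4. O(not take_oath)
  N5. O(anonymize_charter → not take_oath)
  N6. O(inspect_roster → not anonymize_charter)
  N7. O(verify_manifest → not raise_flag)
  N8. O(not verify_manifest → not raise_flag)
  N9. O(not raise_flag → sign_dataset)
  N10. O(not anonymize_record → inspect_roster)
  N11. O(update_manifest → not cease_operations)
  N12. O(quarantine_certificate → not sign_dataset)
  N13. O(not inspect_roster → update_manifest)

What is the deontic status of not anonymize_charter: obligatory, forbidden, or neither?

Obligatory

Premises 7 and 8 cover both cases: O(verify_manifest → not raise_flag) and O(not verify_manifest → not raise_flag). Since verify_manifest ∨ not verify_manifest is a tautology, O(not raise_flag) follows.
With premise 9, O(not raise_flag → sign_dataset), the K-axiom yields O(sign_dataset).
Premise 12, O(quarantine_certificate → not sign_dataset), contraposes to O(sign_dataset → not quarantine_certificate); with O(sign_dataset) we get O(not quarantine_certificate).
The contrapositive of premise 1 (O(not cease_operations → quarantine_certificate)) is O(not quarantine_certificate → cease_operations), and O(not quarantine_certificate) is already established, so O(cease_operations).
The contrapositive of premise 11 (O(update_manifest → not cease_operations)) is O(cease_operations → not update_manifest), and O(cease_operations) is already established, so O(not update_manifest).
Premise 13, O(not inspect_roster → update_manifest), contraposes to O(not update_manifest → inspect_roster); with O(not update_manifest) we get O(inspect_roster).
Applying K to premise 6 (O(inspect_roster → not anonymize_charter)) and O(inspect_roster) yields O(not anonymize_charter).
Premises 2, 3, 4, 5, 10 do not contribute to this derivation.
Hence not anonymize_charter is obligatory.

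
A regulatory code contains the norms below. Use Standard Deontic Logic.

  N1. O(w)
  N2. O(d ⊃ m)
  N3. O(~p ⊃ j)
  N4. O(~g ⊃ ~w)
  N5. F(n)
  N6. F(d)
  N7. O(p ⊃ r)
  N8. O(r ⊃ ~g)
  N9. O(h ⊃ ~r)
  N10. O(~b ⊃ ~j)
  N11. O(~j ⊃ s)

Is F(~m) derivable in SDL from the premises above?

Premise 2 is O(d ⊃ m), but O(d) is not derivable from the premises, so it does not yield O(m).
No other premise forces O(m). An ideal world satisfying every premise can still have ~m true, so F(~m) is not derivable.

No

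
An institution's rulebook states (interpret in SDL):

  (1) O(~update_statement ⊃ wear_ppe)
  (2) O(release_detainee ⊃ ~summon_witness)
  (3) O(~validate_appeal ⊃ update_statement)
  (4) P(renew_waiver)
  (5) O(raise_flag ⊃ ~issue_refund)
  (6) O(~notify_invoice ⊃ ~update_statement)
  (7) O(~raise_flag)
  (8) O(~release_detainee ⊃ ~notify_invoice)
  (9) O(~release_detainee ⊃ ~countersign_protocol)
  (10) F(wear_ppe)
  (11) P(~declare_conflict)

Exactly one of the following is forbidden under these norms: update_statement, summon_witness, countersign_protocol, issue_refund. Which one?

Premise 10 is F(wear_ppe), i.e. O(~wear_ppe).
The contrapositive of premise 1 (O(~update_statement ⊃ wear_ppe)) is O(~wear_ppe ⊃ update_statement), and O(~wear_ppe) is already established, so O(update_statement).
Premise 6 is O(~notify_invoice ⊃ ~update_statement); contrapositively O(update_statement ⊃ notify_invoice). Since O(update_statement) holds, K gives O(notify_invoice).
Premise 8 is O(~release_detainee ⊃ ~notify_invoice); contrapositively O(notify_invoice ⊃ release_detainee). Since O(notify_invoice) holds, K gives O(release_detainee).
Premise 2 is O(release_detainee ⊃ ~summon_witness); since O(release_detainee), deontic closure gives O(~summon_witness).
So O(~summon_witness) holds, i.e. summon_witness is forbidden. None of the other listed options is forbidden under the premises.

summon_witness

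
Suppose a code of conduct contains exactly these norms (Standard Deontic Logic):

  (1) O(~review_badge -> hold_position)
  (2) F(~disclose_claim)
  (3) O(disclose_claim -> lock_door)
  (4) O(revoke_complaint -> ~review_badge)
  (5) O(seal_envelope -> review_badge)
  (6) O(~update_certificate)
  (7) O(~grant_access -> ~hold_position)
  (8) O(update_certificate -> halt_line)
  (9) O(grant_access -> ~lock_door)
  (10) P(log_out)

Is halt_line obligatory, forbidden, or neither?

Premise 8 is O(update_certificate -> halt_line), but O(update_certificate) is not derivable from the premises, so it does not yield O(halt_line).
No premise or chain of K-axiom applications forces O(halt_line), and none forces O(~halt_line). So halt_line is neither obligatory nor forbidden under these norms.

Neither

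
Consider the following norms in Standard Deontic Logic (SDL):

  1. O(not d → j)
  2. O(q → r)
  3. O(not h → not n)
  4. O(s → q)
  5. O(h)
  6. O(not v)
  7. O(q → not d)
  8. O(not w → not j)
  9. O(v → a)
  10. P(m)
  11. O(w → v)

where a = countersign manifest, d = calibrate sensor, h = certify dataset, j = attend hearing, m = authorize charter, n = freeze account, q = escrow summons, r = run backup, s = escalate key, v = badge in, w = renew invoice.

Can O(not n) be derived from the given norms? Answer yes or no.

Premise 3 is O(not h → not n), but O(not h) is not derivable from the premises, so it does not yield O(not n).
No other premise forces O(not n). An ideal world satisfying every premise can still have not n false, so O(not n) is not derivable.

No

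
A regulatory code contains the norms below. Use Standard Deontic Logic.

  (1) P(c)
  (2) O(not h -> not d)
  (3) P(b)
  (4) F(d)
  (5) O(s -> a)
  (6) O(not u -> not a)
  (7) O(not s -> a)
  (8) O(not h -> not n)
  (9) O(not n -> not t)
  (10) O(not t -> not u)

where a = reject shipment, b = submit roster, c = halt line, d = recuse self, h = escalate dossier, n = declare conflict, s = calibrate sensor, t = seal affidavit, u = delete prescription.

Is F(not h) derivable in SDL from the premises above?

Premises 5 and 7 are O(s -> a) and O(not s -> a); every ideal world satisfies s or not s, so in either case a holds — hence O(a).
The contrapositive of premise 6 (O(not u -> not a)) is O(a -> u), and O(a) is already established, so O(u).
Premise 10 is O(not t -> not u); contrapositively O(u -> t). Since O(u) holds, K gives O(t).
Premise 9 is O(not n -> not t); contrapositively O(t -> n). Since O(t) holds, K gives O(n).
Premise 8 is O(not h -> not n); contrapositively O(n -> h). Since O(n) holds, K gives O(h).
Premises 1, 2, 3, 4 do not contribute to this derivation.
So O(h) holds, i.e. F(not h). The claim follows.

Yes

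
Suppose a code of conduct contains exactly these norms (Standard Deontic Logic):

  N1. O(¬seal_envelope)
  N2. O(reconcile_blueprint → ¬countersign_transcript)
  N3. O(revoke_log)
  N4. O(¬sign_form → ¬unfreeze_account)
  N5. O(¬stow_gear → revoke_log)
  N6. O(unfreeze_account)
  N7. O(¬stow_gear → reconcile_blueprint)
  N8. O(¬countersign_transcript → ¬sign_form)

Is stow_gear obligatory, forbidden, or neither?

Obligatory

Premise 6 gives O(unfreeze_account).
Premise 4, O(¬sign_form → ¬unfreeze_account), contraposes to O(unfreeze_account → sign_form); with O(unfreeze_account) we get O(sign_form).
Premise 8 is O(¬countersign_transcript → ¬sign_form); contrapositively O(sign_form → countersign_transcript). Since O(sign_form) holds, K gives O(countersign_transcript).
Premise 2 is O(reconcile_blueprint → ¬countersign_transcript); contrapositively O(countersign_transcript → ¬reconcile_blueprint). Since O(countersign_transcript) holds, K gives O(¬reconcile_blueprint).
Premise 7 is O(¬stow_gear → reconcile_blueprint); contrapositively O(¬reconcile_blueprint → stow_gear). Since O(¬reconcile_blueprint) holds, K gives O(stow_gear).
Premises 1, 3, 5 do not contribute to this derivation.
Hence stow_gear is obligatory.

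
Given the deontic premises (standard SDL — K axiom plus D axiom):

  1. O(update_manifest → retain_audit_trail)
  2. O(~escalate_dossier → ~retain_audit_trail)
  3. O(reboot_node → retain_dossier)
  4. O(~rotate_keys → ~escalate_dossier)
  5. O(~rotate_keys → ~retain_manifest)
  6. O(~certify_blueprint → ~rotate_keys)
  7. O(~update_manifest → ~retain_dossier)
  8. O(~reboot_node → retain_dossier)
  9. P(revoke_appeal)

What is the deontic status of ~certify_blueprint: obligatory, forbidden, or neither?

By case analysis on ~reboot_node: premise 8 gives O(~reboot_node → retain_dossier) and premise 3 gives O(reboot_node → retain_dossier), so O(retain_dossier) either way.
Premise 7, O(~update_manifest → ~retain_dossier), contraposes to O(retain_dossier → update_manifest); with O(retain_dossier) we get O(update_manifest).
Applying K to premise 1 (O(update_manifest → retain_audit_trail)) and O(update_manifest) yields O(retain_audit_trail).
Premise 2 is O(~escalate_dossier → ~retain_audit_trail); contrapositively O(retain_audit_trail → escalate_dossier). Since O(retain_audit_trail) holds, K gives O(escalate_dossier).
Premise 4 is O(~rotate_keys → ~escalate_dossier); contrapositively O(escalate_dossier → rotate_keys). Since O(escalate_dossier) holds, K gives O(rotate_keys).
The contrapositive of premise 6 (O(~certify_blueprint → ~rotate_keys)) is O(rotate_keys → certify_blueprint), and O(rotate_keys) is already established, so O(certify_blueprint).
Premises 5, 9 do not contribute to this derivation.
Thus O(certify_blueprint), which is F(~certify_blueprint): ~certify_blueprint is forbidden.

Forbidden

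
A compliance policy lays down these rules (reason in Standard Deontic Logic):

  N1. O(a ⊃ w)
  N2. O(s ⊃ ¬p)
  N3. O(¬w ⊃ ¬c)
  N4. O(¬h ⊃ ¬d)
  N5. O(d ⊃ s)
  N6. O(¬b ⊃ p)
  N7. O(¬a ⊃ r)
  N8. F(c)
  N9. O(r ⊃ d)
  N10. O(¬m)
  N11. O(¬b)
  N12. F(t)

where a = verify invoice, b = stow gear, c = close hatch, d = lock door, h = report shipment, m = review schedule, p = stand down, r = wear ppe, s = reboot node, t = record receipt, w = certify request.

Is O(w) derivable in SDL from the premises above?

Yes

Premise 11 gives O(¬b).
Premise 6 is O(¬b ⊃ p); since O(¬b), deontic closure gives O(p).
The contrapositive of premise 2 (O(s ⊃ ¬p)) is O(p ⊃ ¬s), and O(p) is already established, so O(¬s).
The contrapositive of premise 5 (O(d ⊃ s)) is O(¬s ⊃ ¬d), and O(¬s) is already established, so O(¬d).
Premise 9, O(r ⊃ d), contraposes to O(¬d ⊃ ¬r); with O(¬d) we get O(¬r).
The contrapositive of premise 7 (O(¬a ⊃ r)) is O(¬r ⊃ a), and O(¬r) is already established, so O(a).
With premise 1, O(a ⊃ w), the K-axiom yields O(w).
Premises 3, 4, 8, 10, 12 do not contribute to this derivation.
So O(w) follows.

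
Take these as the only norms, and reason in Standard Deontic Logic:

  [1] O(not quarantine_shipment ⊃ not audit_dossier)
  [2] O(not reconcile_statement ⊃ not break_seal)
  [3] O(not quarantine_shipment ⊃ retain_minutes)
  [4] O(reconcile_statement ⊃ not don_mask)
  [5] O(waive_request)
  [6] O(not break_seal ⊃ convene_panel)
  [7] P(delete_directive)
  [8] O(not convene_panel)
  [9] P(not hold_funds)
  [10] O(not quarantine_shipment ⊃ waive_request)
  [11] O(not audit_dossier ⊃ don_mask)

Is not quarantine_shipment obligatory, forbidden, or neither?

From premise 8 we have O(not convene_panel).
The contrapositive of premise 6 (O(not break_seal ⊃ convene_panel)) is O(not convene_panel ⊃ break_seal), and O(not convene_panel) is already established, so O(break_seal).
Premise 2 is O(not reconcile_statement ⊃ not break_seal); contrapositively O(break_seal ⊃ reconcile_statement). Since O(break_seal) holds, K gives O(reconcile_statement).
Applying K to premise 4 (O(reconcile_statement ⊃ not don_mask)) and O(reconcile_statement) yields O(not don_mask).
The contrapositive of premise 11 (O(not audit_dossier ⊃ don_mask)) is O(not don_mask ⊃ audit_dossier), and O(not don_mask) is already established, so O(audit_dossier).
Premise 1 is O(not quarantine_shipment ⊃ not audit_dossier); contrapositively O(audit_dossier ⊃ quarantine_shipment). Since O(audit_dossier) holds, K gives O(quarantine_shipment).
Premises 3, 5, 7, 9, 10 do not contribute to this derivation.
Thus O(quarantine_shipment), which is F(not quarantine_shipment): not quarantine_shipment is forbidden.

Forbidden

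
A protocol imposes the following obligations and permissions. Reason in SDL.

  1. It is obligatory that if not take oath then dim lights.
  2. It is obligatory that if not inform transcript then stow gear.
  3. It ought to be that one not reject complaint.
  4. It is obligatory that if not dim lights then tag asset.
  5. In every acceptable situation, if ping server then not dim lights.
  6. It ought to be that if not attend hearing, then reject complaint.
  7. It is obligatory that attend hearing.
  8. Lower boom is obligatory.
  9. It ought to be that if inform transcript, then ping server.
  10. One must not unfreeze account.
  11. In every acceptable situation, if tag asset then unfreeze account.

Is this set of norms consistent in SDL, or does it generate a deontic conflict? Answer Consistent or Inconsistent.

Premise 6 is O(¬attend_hearing → reject_complaint), but O(¬attend_hearing) is not derivable from the premises, so it does not yield O(reject_complaint).
So O(reject_complaint) is not derivable, and the apparent clash with O(¬reject_complaint) does not arise.
A world satisfying every obligation exists (e.g. attend_hearing=true, dim_lights=true, inform_transcript=false, lower_boom=true, ping_server=false, reject_complaint=false, stow_gear=true, tag_asset=false, take_oath=false, unfreeze_account=false); no atom is both obligatory and forbidden, so the set is consistent.

Consistent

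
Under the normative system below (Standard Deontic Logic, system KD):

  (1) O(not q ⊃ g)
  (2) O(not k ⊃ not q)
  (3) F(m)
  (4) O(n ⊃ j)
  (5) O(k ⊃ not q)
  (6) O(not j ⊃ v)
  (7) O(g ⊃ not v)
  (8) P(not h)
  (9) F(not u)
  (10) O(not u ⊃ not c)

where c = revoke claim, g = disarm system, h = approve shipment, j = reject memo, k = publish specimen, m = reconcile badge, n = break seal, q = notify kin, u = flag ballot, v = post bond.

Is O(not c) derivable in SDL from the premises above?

No

Premise 10 is O(not u ⊃ not c), but O(not u) is not derivable from the premises, so it does not yield O(not c).
No other premise forces O(not c). An ideal world satisfying every premise can still have not c false, so O(not c) is not derivable.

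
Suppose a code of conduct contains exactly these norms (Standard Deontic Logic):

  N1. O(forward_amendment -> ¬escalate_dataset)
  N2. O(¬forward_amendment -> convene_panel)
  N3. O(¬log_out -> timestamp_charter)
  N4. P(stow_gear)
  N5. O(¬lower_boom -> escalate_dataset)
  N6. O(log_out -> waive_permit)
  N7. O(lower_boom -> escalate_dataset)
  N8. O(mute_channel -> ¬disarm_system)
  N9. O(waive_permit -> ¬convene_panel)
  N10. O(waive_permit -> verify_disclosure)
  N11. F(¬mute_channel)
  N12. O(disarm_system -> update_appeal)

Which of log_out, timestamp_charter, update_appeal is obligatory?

By case analysis on lower_boom: premise 7 gives O(lower_boom -> escalate_dataset) and premise 5 gives O(¬lower_boom -> escalate_dataset), so O(escalate_dataset) either way.
Premise 1 is O(forward_amendment -> ¬escalate_dataset); contrapositively O(escalate_dataset -> ¬forward_amendment). Since O(escalate_dataset) holds, K gives O(¬forward_amendment).
With premise 2, O(¬forward_amendment -> convene_panel), the K-axiom yields O(convene_panel).
The contrapositive of premise 9 (O(waive_permit -> ¬convene_panel)) is O(convene_panel -> ¬waive_permit), and O(convene_panel) is already established, so O(¬waive_permit).
Premise 6 is O(log_out -> waive_permit); contrapositively O(¬waive_permit -> ¬log_out). Since O(¬waive_permit) holds, K gives O(¬log_out).
With premise 3, O(¬log_out -> timestamp_charter), the K-axiom yields O(timestamp_charter).
So O(timestamp_charter) holds — timestamp_charter is obligatory. None of the other listed options is made obligatory by any chain of premises.

timestamp_charter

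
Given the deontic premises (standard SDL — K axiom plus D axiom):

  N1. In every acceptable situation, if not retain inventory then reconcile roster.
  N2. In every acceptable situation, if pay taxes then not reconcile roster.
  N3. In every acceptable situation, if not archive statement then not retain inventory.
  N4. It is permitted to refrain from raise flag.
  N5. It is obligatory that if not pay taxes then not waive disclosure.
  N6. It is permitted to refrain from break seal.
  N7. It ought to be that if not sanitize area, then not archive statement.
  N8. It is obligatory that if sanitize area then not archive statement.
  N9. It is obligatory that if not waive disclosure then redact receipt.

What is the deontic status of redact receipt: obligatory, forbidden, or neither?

By case analysis on sanitize_area: premise 8 gives O(sanitize_area → ¬archive_statement) and premise 7 gives O(¬sanitize_area → ¬archive_statement), so O(¬archive_statement) either way.
With premise 3, O(¬archive_statement → ¬retain_inventory), the K-axiom yields O(¬retain_inventory).
From O(¬retain_inventory) and premise 1, O(¬retain_inventory → reconcile_roster), we obtain O(reconcile_roster).
The contrapositive of premise 2 (O(pay_taxes → ¬reconcile_roster)) is O(reconcile_roster → ¬pay_taxes), and O(reconcile_roster) is already established, so O(¬pay_taxes).
Applying K to premise 5 (O(¬pay_taxes → ¬waive_disclosure)) and O(¬pay_taxes) yields O(¬waive_disclosure).
From O(¬waive_disclosure) and premise 9, O(¬waive_disclosure → redact_receipt), we obtain O(redact_receipt).
Premises 4, 6 do not contribute to this derivation.
Hence redact_receipt is obligatory.

Obligatory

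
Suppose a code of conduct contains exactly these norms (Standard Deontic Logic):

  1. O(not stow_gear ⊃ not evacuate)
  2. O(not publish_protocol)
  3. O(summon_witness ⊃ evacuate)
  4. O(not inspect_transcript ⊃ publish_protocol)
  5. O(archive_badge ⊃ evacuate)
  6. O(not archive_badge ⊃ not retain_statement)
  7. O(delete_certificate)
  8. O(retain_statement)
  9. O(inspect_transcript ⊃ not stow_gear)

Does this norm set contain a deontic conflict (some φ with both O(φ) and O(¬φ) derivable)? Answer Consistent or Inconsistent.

Premise 8 states O(retain_statement) outright.
Premise 6 is O(not archive_badge ⊃ not retain_statement); contrapositively O(retain_statement ⊃ archive_badge). Since O(retain_statement) holds, K gives O(archive_badge).
With premise 5, O(archive_badge ⊃ evacuate), the K-axiom yields O(evacuate).
The contrapositive of premise 1 (O(not stow_gear ⊃ not evacuate)) is O(evacuate ⊃ stow_gear), and O(evacuate) is already established, so O(stow_gear).
The contrapositive of premise 9 (O(inspect_transcript ⊃ not stow_gear)) is O(stow_gear ⊃ not inspect_transcript), and O(stow_gear) is already established, so O(not inspect_transcript).
Applying K to premise 4 (O(not inspect_transcript ⊃ publish_protocol)) and O(not inspect_transcript) yields O(publish_protocol).
However, premise 2 gives O(not publish_protocol).
We now have both O(publish_protocol) and O(not publish_protocol) — publish_protocol is simultaneously obligatory and forbidden, violating the D-axiom.

Inconsistent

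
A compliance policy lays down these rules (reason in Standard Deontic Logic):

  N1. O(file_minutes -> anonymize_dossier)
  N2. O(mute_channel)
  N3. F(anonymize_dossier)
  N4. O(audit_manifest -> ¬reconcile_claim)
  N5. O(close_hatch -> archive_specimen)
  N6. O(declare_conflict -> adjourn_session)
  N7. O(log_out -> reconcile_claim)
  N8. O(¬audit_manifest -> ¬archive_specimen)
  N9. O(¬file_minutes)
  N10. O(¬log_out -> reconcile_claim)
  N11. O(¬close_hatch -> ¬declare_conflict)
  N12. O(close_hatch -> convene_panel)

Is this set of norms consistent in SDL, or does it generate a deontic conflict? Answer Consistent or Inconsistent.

Consistent

Premise 1 is O(file_minutes -> anonymize_dossier), but O(file_minutes) is not derivable from the premises, so it does not yield O(anonymize_dossier).
So O(anonymize_dossier) is not derivable, and the apparent clash with O(¬anonymize_dossier) does not arise.
A world satisfying every obligation exists (e.g. adjourn_session=false, anonymize_dossier=false, archive_specimen=false, audit_manifest=false, close_hatch=false, convene_panel=false, declare_conflict=false, file_minutes=false, log_out=false, mute_channel=true, reconcile_claim=true); no atom is both obligatory and forbidden, so the set is consistent.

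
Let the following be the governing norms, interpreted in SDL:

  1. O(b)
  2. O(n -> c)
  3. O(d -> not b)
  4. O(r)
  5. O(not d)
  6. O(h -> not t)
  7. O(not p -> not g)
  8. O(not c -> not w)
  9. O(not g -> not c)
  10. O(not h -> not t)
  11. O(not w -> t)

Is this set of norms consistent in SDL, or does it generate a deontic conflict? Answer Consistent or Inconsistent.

Consistent

Premise 3 is O(d -> not b), but O(d) is not derivable from the premises, so it does not yield O(not b).
So O(not b) is not derivable, and the apparent clash with O(b) does not arise.
A world satisfying every obligation exists (e.g. b=true, c=true, d=false, g=true, h=false, n=false, p=true, r=true, t=false, w=true); no atom is both obligatory and forbidden, so the set is consistent.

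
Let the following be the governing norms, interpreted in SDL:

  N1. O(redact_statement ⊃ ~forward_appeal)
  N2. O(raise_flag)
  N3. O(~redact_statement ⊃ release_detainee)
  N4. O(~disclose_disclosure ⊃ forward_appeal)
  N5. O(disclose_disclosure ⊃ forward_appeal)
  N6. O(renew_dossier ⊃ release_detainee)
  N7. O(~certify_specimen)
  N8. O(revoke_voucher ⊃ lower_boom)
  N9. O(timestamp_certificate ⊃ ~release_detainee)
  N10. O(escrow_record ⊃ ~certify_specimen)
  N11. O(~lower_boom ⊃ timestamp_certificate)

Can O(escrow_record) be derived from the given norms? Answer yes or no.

Premise 10 is O(escrow_record ⊃ ~certify_specimen); even if O(~certify_specimen) held, inferring O(escrow_record) would be affirming the consequent — invalid.
No other premise forces O(escrow_record). An ideal world satisfying every premise can still have escrow_record false, so O(escrow_record) is not derivable.

No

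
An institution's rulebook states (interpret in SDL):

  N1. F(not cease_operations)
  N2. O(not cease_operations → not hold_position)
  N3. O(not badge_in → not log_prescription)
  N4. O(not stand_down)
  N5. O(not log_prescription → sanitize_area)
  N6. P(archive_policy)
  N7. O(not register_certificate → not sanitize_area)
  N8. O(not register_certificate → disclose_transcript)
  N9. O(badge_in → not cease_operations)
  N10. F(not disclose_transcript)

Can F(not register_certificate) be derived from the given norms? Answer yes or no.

Yes

Premise 1, F(not cease_operations), is equivalent to O(cease_operations).
Premise 9 is O(badge_in → not cease_operations); contrapositively O(cease_operations → not badge_in). Since O(cease_operations) holds, K gives O(not badge_in).
From O(not badge_in) and premise 3, O(not badge_in → not log_prescription), we obtain O(not log_prescription).
Applying K to premise 5 (O(not log_prescription → sanitize_area)) and O(not log_prescription) yields O(sanitize_area).
Premise 7, O(not register_certificate → not sanitize_area), contraposes to O(sanitize_area → register_certificate); with O(sanitize_area) we get O(register_certificate).
Premises 2, 4, 6, 8, 10 do not contribute to this derivation.
So O(register_certificate) holds, i.e. F(not register_certificate). The claim follows.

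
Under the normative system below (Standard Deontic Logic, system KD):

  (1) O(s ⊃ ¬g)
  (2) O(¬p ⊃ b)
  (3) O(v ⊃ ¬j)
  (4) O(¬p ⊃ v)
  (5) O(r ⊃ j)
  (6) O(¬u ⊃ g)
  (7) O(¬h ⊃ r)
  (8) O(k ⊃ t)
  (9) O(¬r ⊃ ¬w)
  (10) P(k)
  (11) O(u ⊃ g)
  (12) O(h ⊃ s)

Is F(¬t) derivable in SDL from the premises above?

Premise 8 is O(k ⊃ t), but O(k) is not derivable from the premises (the permission P(k) asserts only ¬O(¬k), not O(k)), so it does not yield O(t).
No other premise forces O(t). An ideal world satisfying every premise can still have ¬t true, so F(¬t) is not derivable.

No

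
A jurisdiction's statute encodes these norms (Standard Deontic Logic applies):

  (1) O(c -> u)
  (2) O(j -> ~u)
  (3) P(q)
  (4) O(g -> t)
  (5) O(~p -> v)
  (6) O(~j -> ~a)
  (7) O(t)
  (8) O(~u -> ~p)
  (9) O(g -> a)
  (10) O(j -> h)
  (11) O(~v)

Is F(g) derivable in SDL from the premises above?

From premise 11 we have O(~v).
Premise 5 is O(~p -> v); contrapositively O(~v -> p). Since O(~v) holds, K gives O(p).
The contrapositive of premise 8 (O(~u -> ~p)) is O(p -> u), and O(p) is already established, so O(u).
The contrapositive of premise 2 (O(j -> ~u)) is O(u -> ~j), and O(u) is already established, so O(~j).
From O(~j) and premise 6, O(~j -> ~a), we obtain O(~a).
Premise 9 is O(g -> a); contrapositively O(~a -> ~g). Since O(~a) holds, K gives O(~g).
Premises 1, 3, 4, 7, 10 do not contribute to this derivation.
So O(~g) holds, i.e. F(g). The claim follows.

Yes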